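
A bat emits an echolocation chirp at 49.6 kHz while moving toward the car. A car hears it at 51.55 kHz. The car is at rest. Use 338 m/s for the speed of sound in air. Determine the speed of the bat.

f' = f · v/(v − v_s) ⇒ v_s = v · |1 − f/f'|.
v_s = 338 × |1 − 49.6/51.55| = 338 × 0.03783 ≈ 12.8 m/s.

12.8 m/s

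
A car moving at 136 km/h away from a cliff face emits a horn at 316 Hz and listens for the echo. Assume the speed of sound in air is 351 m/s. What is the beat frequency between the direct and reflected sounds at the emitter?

136 km/h = 37.78 m/s.
The cliff face receives the sound from a moving source: f₁ = f₀ · v/(v + v_e) = 316 × 351/388.78 ≈ 285.3 Hz.
On the return leg the car is a moving observer: f₂ = f₁ · (v − v_e)/v = 285.3 × 313.22/351 ≈ 254.6 Hz.
Beat against the emitted tone: |f₂ − f₀| = 2v_e·f₀/(v + v_e) = 2 × 37.78 × 316/388.78 ≈ 61 Hz.

61 Hz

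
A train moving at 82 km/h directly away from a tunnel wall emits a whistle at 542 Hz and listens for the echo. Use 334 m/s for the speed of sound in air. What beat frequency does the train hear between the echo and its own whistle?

82 km/h = 22.78 m/s.
The tunnel wall receives the sound from a moving source: f₁ = f₀ · v/(v + v_e) = 542 × 334/356.78 ≈ 507.4 Hz.
On the return leg the train is a moving observer: f₂ = f₁ · (v − v_e)/v = 507.4 × 311.22/334 ≈ 472.8 Hz.
Beat against the emitted tone: |f₂ − f₀| = 2v_e·f₀/(v + v_e) = 2 × 22.78 × 542/356.78 ≈ 69 Hz.

69 Hz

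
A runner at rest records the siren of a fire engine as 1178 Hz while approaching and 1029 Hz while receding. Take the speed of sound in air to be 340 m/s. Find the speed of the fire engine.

23.0 m/s

f₁/f₂ = (v + v_s)/(v − v_s), so v_s = v · (f₁ − f₂)/(f₁ + f₂).
v_s = 340 × (1178 − 1029)/(1178 + 1029) = 340 × 149/2207 ≈ 23.0 m/s.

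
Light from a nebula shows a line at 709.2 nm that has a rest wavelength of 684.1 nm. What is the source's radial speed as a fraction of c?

0.036c

λ'/λ₀ = 1.0367 > 1 (redshift), so the source is receding.
λ'/λ₀ = √((1 + β)/(1 − β)) for a receding source ⇒ β = (r² − 1)/(r² + 1) with r = λ'/λ₀.
β = (1.0747 − 1)/(1.0747 + 1) ≈ 0.036.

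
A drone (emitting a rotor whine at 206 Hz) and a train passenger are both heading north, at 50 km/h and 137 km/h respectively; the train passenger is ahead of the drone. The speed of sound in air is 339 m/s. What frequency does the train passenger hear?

50 km/h = 13.89 m/s; 137 km/h = 38.06 m/s.
The train passenger is ahead, so the drone is moving toward it while the train passenger is moving away from the drone.
General Doppler shift: f' = f · (v − v_o)/(v − v_s).
f' = 206 × (339 − 38.06)/(339 − 13.89) = 206 × 300.94/325.11 ≈ 191 Hz.

191 Hz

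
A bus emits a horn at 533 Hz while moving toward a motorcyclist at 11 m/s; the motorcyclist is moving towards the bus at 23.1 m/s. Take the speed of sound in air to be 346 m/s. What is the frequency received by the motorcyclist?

587 Hz

Both move, so f' = f · (v + v_o)/(v − v_s).
f' = 533 × (346 + 23.1)/(346 − 11) = 533 × 369.1/335 ≈ 587 Hz.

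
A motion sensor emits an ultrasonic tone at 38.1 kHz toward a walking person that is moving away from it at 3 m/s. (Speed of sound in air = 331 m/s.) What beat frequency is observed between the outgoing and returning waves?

At the walking person (a moving observer), f₁ = f₀ · (v − u)/v = 38.1 × 328/331 ≈ 37.755 kHz.
On reflection it acts as a source moving away from the stationary detector: f₂ = f₁ · v/(v + u) = 37.755 × 331/334 ≈ 37.416 kHz.
Equivalently f₂ = f₀ · (v − u)/(v + u).
Beat frequency (with f₀ = 38100 Hz): |f₂ − f₀| = 2u·f₀/(v + u) = 2 × 3 × 38100/334 ≈ 684 Hz.

684 Hz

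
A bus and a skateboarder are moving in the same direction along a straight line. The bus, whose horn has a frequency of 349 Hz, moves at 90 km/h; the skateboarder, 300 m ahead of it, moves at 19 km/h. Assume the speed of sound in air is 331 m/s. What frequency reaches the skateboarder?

90 km/h = 25 m/s; 19 km/h = 5.278 m/s.
The skateboarder is ahead, so the bus is moving toward it while the skateboarder is moving away from the bus.
With source approaching and observer receding, f' = f · (v − v_o)/(v − v_s).
f' = 349 × (331 − 5.278)/(331 − 25) = 349 × 325.72/306 ≈ 371 Hz.

371 Hz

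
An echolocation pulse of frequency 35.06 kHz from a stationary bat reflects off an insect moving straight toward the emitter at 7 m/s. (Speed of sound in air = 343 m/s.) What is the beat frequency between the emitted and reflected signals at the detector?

1461 Hz

At the insect (a moving observer), f₁ = f₀ · (v + u)/v = 35.06 × 350/343 ≈ 35.776 kHz.
The reflection then acts as a moving source: f₂ = f₁ · v/(v − u) ≈ 36.521 kHz.
Beat frequency (with f₀ = 35060 Hz): |f₂ − f₀| = 2u·f₀/(v − u) = 2 × 7 × 35060/336 ≈ 1461 Hz.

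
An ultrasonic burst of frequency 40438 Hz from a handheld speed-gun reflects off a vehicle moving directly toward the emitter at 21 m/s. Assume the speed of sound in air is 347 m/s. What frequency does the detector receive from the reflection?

The vehicle first receives the wave as a moving observer: f₁ = f₀ · (v + u)/v = 40438 × (347 + 21)/347 ≈ 42885 Hz.
On reflection it acts as a source moving toward the stationary detector: f₂ = f₁ · v/(v − u) = 42885 × 347/326 ≈ 45648 Hz.

45648 Hz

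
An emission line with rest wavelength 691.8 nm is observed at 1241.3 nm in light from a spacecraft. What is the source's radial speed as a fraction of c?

λ'/λ₀ = 1.7943 > 1 (redshift), so the source is receding.
λ'/λ₀ = √((1 + β)/(1 − β)) for a receding source ⇒ β = (r² − 1)/(r² + 1) with r = λ'/λ₀.
β = (3.2195 − 1)/(3.2195 + 1) ≈ 0.526.

0.526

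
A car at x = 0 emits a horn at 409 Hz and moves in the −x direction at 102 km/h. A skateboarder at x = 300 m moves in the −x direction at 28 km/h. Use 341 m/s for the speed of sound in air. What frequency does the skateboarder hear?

102 km/h = 28.33 m/s; 28 km/h = 7.778 m/s.
The observer lies on the +x side, so the source is heading away from the observer and the observer is heading toward the source.
Both move, so f' = f · (v + v_o)/(v + v_s).
f' = 409 × (341 + 7.778)/(341 + 28.33) = 409 × 348.78/369.33 ≈ 386 Hz.

386 Hz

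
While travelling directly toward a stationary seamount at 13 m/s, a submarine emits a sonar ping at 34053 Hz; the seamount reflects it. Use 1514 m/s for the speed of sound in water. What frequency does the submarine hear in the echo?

The seamount receives the sound from a moving source: f₁ = f₀ · v/(v − v_e) = 34053 × 1514/1501 ≈ 34348 Hz.
On the return leg the submarine is a moving observer: f₂ = f₁ · (v + v_e)/v = 34348 × 1527/1514 ≈ 34643 Hz.
Equivalently f₂ = f₀ · (v + v_e)/(v − v_e).

34643 Hz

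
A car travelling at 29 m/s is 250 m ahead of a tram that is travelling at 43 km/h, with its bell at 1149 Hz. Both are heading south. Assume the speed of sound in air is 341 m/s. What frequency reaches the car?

43 km/h = 11.94 m/s.
The car is ahead, so the tram is moving toward it while the car is moving away from the tram.
Both move, so f' = f · (v − v_o)/(v − v_s).
f' = 1149 × (341 − 29)/(341 − 11.94) = 1149 × 312/329.06 ≈ 1089 Hz.

1089 Hz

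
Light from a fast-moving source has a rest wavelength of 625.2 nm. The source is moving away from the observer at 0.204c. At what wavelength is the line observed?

768.9 nm

Relativistic Doppler for wavelength: λ' = λ₀ · √((1 + β)/(1 − β)).
λ' = 625.2 × √(1.2040/0.7960) = 625.2 × 1.22986 ≈ 768.9 nm.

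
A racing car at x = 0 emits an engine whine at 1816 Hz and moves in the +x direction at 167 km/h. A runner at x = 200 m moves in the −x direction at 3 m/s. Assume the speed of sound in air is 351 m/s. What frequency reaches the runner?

167 km/h = 46.39 m/s.
The observer lies on the +x side, so the source is heading toward the observer and the observer is heading toward the source.
With source approaching and observer approaching, f' = f · (v + v_o)/(v − v_s).
f' = 1816 × (351 + 3)/(351 − 46.39) = 1816 × 354/304.61 ≈ 2110 Hz.

2110 Hz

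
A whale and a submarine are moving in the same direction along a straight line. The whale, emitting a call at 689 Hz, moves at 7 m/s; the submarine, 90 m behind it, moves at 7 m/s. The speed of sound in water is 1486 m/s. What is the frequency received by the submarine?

The submarine is behind, so the whale is moving away from it while the submarine is moving toward the whale.
With source receding and observer approaching, f' = f · (v + v_o)/(v + v_s).
f' = 689 × (1486 + 7)/(1486 + 7) = 689 × 1493/1493 ≈ 689 Hz.

689 Hz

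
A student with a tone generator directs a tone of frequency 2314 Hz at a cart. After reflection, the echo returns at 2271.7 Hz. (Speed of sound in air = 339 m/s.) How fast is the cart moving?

Double Doppler shift off a moving reflector: f₂ = f₀ · (v + u)/(v − u) (u > 0 toward emitter).
Rearranging, u = v · (f₂ − f₀)/(f₂ + f₀) = 339 × -42.3/4585.7 ≈ -3.1 m/s.
So the cart is moving at 3.1 m/s away from the emitter.

3.1 m/s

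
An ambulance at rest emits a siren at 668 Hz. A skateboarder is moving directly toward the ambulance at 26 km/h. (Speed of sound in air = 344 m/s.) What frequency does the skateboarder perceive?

682 Hz

26 km/h = 7.222 m/s.
Only the observer moves, toward the source, so f' = f · (v + v_o)/v.
f' = 668 × (344 + 7.222)/344 = 668 × 351.22/344 ≈ 682 Hz.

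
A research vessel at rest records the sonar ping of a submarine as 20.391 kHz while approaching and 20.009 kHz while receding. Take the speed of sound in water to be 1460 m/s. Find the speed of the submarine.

f₁/f₂ = (v + v_s)/(v − v_s), so v_s = v · (f₁ − f₂)/(f₁ + f₂).
v_s = 1460 × (20.391 − 20.009)/(20.391 + 20.009) = 1460 × 0.382/40.400 ≈ 13.8 m/s.

13.8 m/s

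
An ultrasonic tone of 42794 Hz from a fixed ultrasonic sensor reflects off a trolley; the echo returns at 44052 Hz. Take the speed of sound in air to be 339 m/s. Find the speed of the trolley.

4.9 m/s

Double Doppler shift off a moving reflector: f₂ = f₀ · (v + u)/(v − u) (u > 0 toward emitter).
Rearranging, u = v · (f₂ − f₀)/(f₂ + f₀) = 339 × 1258/86846 ≈ 4.9 m/s.
So the trolley is moving at 4.9 m/s toward the emitter.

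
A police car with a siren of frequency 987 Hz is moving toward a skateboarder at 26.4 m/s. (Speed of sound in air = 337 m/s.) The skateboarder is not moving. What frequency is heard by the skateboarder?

1071 Hz

Only the source moves, toward the listener, so f' = f · v/(v − v_s).
f' = 987 × 337/(337 − 26.4) = 987 × 337/310.6 ≈ 1071 Hz.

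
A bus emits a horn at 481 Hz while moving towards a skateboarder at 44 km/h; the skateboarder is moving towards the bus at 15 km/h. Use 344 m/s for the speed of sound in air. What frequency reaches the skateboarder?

505 Hz

44 km/h = 12.22 m/s; 15 km/h = 4.167 m/s.
With source approaching and observer approaching, f' = f · (v + v_o)/(v − v_s).
f' = 481 × (344 + 4.167)/(344 − 12.22) = 481 × 348.17/331.78 ≈ 505 Hz.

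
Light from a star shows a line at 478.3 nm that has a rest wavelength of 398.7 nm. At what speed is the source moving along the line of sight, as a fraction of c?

0.180

λ'/λ₀ = 1.1996 > 1 (redshift), so the source is receding.
λ'/λ₀ = √((1 + β)/(1 − β)) for a receding source ⇒ β = (r² − 1)/(r² + 1) with r = λ'/λ₀.
β = (1.4392 − 1)/(1.4392 + 1) ≈ 0.180.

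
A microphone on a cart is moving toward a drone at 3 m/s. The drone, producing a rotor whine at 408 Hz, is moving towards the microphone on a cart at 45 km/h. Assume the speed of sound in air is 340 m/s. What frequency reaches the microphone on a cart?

45 km/h = 12.5 m/s.
Both move, so f' = f · (v + v_o)/(v − v_s).
f' = 408 × (340 + 3)/(340 − 12.5) = 408 × 343/327.5 ≈ 427 Hz.

427 Hz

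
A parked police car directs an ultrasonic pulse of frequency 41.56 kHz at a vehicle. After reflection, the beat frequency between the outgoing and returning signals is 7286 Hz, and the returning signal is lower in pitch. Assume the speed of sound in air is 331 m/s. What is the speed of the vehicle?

Double Doppler shift off a moving reflector: f₂ = f₀ · (v + u)/(v − u) (u > 0 toward emitter).
Returning signal is lower, so f₂ = f₀ − Δf = 41560 − 7286 = 34274 Hz.
Rearranging, u = v · (f₂ − f₀)/(f₂ + f₀) = 331 × -7286/75834 ≈ -32 m/s.
So the vehicle is moving at 32 m/s away from the emitter.

32 m/s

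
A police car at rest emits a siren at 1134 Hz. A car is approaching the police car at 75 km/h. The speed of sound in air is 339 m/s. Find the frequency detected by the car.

75 km/h = 20.83 m/s.
Moving observer, stationary source: f' = f · (v + v_o)/v.
f' = 1134 × (339 + 20.83)/339 = 1134 × 359.83/339 ≈ 1204 Hz.

1204 Hz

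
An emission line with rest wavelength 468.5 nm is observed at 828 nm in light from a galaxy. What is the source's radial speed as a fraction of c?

λ'/λ₀ = 1.7673 > 1 (redshift), so the source is receding.
λ'/λ₀ = √((1 + β)/(1 − β)) for a receding source ⇒ β = (r² − 1)/(r² + 1) with r = λ'/λ₀.
β = (3.1235 − 1)/(3.1235 + 1) ≈ 0.515.

0.515c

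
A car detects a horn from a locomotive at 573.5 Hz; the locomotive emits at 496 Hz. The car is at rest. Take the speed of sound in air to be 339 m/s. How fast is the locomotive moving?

46 m/s

f' > f, so the locomotive is approaching.
f' = f · v/(v − v_s) ⇒ v_s = v · |1 − f/f'|.
v_s = 339 × |1 − 496/573.5| = 339 × 0.1351 ≈ 46 m/s.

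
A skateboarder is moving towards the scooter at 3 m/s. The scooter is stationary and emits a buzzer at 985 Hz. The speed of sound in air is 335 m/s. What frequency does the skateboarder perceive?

994 Hz

Moving observer, stationary source: f' = f · (v + v_o)/v.
f' = 985 × (335 + 3)/335 = 985 × 338/335 ≈ 994 Hz.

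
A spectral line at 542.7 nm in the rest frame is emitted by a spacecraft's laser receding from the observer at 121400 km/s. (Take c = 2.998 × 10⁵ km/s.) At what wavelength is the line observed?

833.9 nm

β = v/c = 121400/299800 = 0.4049.
Relativistic Doppler for wavelength: λ' = λ₀ · √((1 + β)/(1 − β)).
λ' = 542.7 × √(1.4049/0.5951) = 542.7 × 1.53655 ≈ 833.9 nm.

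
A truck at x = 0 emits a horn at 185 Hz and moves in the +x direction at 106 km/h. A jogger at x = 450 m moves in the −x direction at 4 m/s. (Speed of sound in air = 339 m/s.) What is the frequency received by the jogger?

205 Hz

106 km/h = 29.44 m/s.
The observer lies on the +x side, so the source is heading toward the observer and the observer is heading toward the source.
With source approaching and observer approaching, f' = f · (v + v_o)/(v − v_s).
f' = 185 × (339 + 4)/(339 − 29.44) = 185 × 343/309.56 ≈ 205 Hz.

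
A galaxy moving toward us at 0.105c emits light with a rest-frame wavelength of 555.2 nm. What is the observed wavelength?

499.7 nm

Relativistic Doppler for wavelength: λ' = λ₀ · √((1 − β)/(1 + β)).
λ' = 555.2 × √(0.8950/1.1050) = 555.2 × 0.89997 ≈ 499.7 nm.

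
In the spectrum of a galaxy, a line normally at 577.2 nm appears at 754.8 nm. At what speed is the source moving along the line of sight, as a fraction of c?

λ'/λ₀ = 1.3077 > 1 (redshift), so the source is receding.
λ'/λ₀ = √((1 + β)/(1 − β)) for a receding source ⇒ β = (r² − 1)/(r² + 1) with r = λ'/λ₀.
β = (1.7101 − 1)/(1.7101 + 1) ≈ 0.262.

0.262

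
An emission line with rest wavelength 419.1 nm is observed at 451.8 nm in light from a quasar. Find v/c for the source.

λ'/λ₀ = 1.0780 > 1 (redshift), so the source is receding.
λ'/λ₀ = √((1 + β)/(1 − β)) for a receding source ⇒ β = (r² − 1)/(r² + 1) with r = λ'/λ₀.
β = (1.1621 − 1)/(1.1621 + 1) ≈ 0.075.

0.075c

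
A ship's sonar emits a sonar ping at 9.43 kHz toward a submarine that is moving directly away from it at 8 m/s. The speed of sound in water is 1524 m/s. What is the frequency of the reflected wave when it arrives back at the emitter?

At the submarine (a moving observer), f₁ = f₀ · (v − u)/v = 9.43 × 1516/1524 ≈ 9.38 kHz.
The reflection then acts as a moving source: f₂ = f₁ · v/(v + u) ≈ 9.33 kHz.
Equivalently f₂ = f₀ · (v − u)/(v + u).

9.33 kHz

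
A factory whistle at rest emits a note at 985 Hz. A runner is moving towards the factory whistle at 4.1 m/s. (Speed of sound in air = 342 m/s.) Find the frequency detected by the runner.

Moving observer, stationary source: f' = f · (v + v_o)/v.
f' = 985 × (342 + 4.1)/342 = 985 × 346.1/342 ≈ 997 Hz.

997 Hz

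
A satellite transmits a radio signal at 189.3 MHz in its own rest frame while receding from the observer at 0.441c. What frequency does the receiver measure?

117.9 MHz

Relativistic Doppler for frequency: f' = f₀ · √((1 − β)/(1 + β)).
f' = 189.3 × √(0.5590/1.4410) = 189.3 × 0.62284 ≈ 117.9 MHz.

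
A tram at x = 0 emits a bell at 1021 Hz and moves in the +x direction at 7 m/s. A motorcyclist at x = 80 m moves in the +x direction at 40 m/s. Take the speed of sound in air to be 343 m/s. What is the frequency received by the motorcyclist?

921 Hz

The observer lies on the +x side, so the source is heading toward the observer and the observer is heading away from the source.
General Doppler shift: f' = f · (v − v_o)/(v − v_s).
f' = 1021 × (343 − 40)/(343 − 7) = 1021 × 303/336 ≈ 921 Hz.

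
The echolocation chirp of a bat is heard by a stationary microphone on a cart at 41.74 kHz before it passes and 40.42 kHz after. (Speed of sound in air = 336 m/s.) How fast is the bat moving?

f₁/f₂ = (v + v_s)/(v − v_s), so v_s = v · (f₁ − f₂)/(f₁ + f₂).
v_s = 336 × (41.74 − 40.42)/(41.74 + 40.42) = 336 × 1.32/82.16 ≈ 5.4 m/s.

5.4 m/s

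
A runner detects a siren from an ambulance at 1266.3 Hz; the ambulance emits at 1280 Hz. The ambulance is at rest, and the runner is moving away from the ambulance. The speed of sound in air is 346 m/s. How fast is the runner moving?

f' = f · (v − v_o)/v ⇒ v_o = v · |f'/f − 1|.
v_o = 346 × |1266.3/1280 − 1| = 346 × 0.0107 ≈ 3.7 m/s.

3.7 m/s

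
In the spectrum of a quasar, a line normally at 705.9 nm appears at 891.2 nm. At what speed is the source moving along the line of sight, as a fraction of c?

λ'/λ₀ = 1.2625 > 1 (redshift), so the source is receding.
λ'/λ₀ = √((1 + β)/(1 − β)) for a receding source ⇒ β = (r² − 1)/(r² + 1) with r = λ'/λ₀.
β = (1.5939 − 1)/(1.5939 + 1) ≈ 0.229.

0.229c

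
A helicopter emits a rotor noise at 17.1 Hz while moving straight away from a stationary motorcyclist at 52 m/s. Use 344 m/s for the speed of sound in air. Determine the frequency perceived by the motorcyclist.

Moving source, stationary observer: f' = f · v/(v + v_s) since the source is receding.
f' = 17.1 × 344/(344 + 52) = 17.1 × 344/396 ≈ 14.9 Hz.

14.9 Hz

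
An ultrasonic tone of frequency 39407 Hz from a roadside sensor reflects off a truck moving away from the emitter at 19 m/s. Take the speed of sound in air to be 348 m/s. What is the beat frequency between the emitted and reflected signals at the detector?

The truck first receives the wave as a moving observer: f₁ = f₀ · (v − u)/v = 39407 × (348 − 19)/348 ≈ 37255 Hz.
The reflection then acts as a moving source: f₂ = f₁ · v/(v + u) ≈ 35327 Hz.
Beat frequency: |f₂ − f₀| = 2u·f₀/(v + u) = 2 × 19 × 39407/367 ≈ 4080 Hz.

4080 Hz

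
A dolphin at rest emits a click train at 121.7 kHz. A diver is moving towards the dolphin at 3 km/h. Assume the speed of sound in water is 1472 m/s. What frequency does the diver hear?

3 km/h = 0.8333 m/s.
Moving observer, stationary source: f' = f · (v + v_o)/v.
f' = 121.7 × (1472 + 0.8333)/1472 = 121.7 × 1472.8/1472 ≈ 121.8 kHz.

121.8 kHz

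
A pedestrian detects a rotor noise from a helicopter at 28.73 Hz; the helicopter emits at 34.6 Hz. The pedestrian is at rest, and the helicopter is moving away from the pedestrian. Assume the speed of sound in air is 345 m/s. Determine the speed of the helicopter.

70 m/s

f' = f · v/(v + v_s) ⇒ v_s = v · |1 − f/f'|.
v_s = 345 × |1 − 34.6/28.73| = 345 × 0.2043 ≈ 70 m/s.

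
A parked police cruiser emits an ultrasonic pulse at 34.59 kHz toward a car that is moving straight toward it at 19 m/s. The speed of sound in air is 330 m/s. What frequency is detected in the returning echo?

38.8 kHz

At the car (a moving observer), f₁ = f₀ · (v + u)/v = 34.59 × 349/330 ≈ 36.6 kHz.
On reflection it acts as a source moving toward the stationary detector: f₂ = f₁ · v/(v − u) = 36.6 × 330/311 ≈ 38.8 kHz.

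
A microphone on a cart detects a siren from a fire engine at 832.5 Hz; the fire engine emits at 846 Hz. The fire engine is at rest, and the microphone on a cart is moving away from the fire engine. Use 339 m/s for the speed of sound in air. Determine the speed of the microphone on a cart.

5.4 m/s

f' = f · (v − v_o)/v ⇒ v_o = v · |f'/f − 1|.
v_o = 339 × |832.5/846 − 1| = 339 × 0.01596 ≈ 5.4 m/s.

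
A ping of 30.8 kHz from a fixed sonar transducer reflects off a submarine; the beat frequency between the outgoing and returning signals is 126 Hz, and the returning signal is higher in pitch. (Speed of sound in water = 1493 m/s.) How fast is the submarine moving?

3.0 m/s

Double Doppler shift off a moving reflector: f₂ = f₀ · (v + u)/(v − u) (u > 0 toward emitter).
Returning signal is higher, so f₂ = f₀ + Δf = 30800 + 126 = 30926 Hz.
Rearranging, u = v · (f₂ − f₀)/(f₂ + f₀) = 1493 × 126/61726 ≈ 3.0 m/s.
So the submarine is moving at 3.0 m/s toward the emitter.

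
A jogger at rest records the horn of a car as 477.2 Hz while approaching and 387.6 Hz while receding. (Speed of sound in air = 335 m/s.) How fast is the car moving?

f₁/f₂ = (v + v_s)/(v − v_s), so v_s = v · (f₁ − f₂)/(f₁ + f₂).
v_s = 335 × (477.2 − 387.6)/(477.2 + 387.6) = 335 × 89.6/864.8 ≈ 35 m/s.

35 m/s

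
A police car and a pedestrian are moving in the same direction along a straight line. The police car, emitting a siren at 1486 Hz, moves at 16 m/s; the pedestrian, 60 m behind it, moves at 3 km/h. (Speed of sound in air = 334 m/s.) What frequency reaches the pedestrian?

1422 Hz

3 km/h = 0.8333 m/s.
The pedestrian is behind, so the police car is moving away from it while the pedestrian is moving toward the police car.
General Doppler shift: f' = f · (v + v_o)/(v + v_s).
f' = 1486 × (334 + 0.8333)/(334 + 16) = 1486 × 334.83/350 ≈ 1422 Hz.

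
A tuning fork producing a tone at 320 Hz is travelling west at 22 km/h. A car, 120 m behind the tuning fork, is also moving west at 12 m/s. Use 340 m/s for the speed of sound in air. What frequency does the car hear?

22 km/h = 6.111 m/s.
The car is behind, so the tuning fork is moving away from it while the car is moving toward the tuning fork.
With source receding and observer approaching, f' = f · (v + v_o)/(v + v_s).
f' = 320 × (340 + 12)/(340 + 6.111) = 320 × 352/346.11 ≈ 325 Hz.

325 Hz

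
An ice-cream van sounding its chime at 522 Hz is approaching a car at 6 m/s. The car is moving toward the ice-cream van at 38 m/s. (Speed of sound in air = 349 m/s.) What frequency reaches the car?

Both move, so f' = f · (v + v_o)/(v − v_s).
f' = 522 × (349 + 38)/(349 − 6) = 522 × 387/343 ≈ 589 Hz.

589 Hz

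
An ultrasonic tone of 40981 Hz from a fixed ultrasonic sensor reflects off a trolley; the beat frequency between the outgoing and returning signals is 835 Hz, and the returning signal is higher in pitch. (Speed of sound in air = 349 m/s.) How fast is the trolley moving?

3.5 m/s

Double Doppler shift off a moving reflector: f₂ = f₀ · (v + u)/(v − u) (u > 0 toward emitter).
Returning signal is higher, so f₂ = f₀ + Δf = 40981 + 835 = 41816 Hz.
Rearranging, u = v · (f₂ − f₀)/(f₂ + f₀) = 349 × 835/82797 ≈ 3.5 m/s.
So the trolley is moving at 3.5 m/s toward the emitter.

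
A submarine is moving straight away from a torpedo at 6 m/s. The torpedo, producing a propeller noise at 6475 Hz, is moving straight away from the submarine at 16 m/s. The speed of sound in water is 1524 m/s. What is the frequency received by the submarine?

6382 Hz

General Doppler shift: f' = f · (v − v_o)/(v + v_s).
f' = 6475 × (1524 − 6)/(1524 + 16) = 6475 × 1518/1540 ≈ 6382 Hz.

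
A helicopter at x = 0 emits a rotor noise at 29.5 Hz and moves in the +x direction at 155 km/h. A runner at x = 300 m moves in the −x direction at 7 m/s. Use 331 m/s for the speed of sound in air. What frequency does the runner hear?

155 km/h = 43.06 m/s.
The observer lies on the +x side, so the source is heading toward the observer and the observer is heading toward the source.
With source approaching and observer approaching, f' = f · (v + v_o)/(v − v_s).
f' = 29.5 × (331 + 7)/(331 − 43.06) = 29.5 × 338/287.94 ≈ 34.6 Hz.

34.6 Hz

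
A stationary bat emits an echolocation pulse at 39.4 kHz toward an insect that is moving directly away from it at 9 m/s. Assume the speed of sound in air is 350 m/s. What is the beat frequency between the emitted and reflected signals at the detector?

The insect first receives the wave as a moving observer: f₁ = f₀ · (v − u)/v = 39.4 × (350 − 9)/350 ≈ 38.39 kHz.
The reflection then acts as a moving source: f₂ = f₁ · v/(v + u) ≈ 37.42 kHz.
Beat frequency (with f₀ = 39400 Hz): |f₂ − f₀| = 2u·f₀/(v + u) = 2 × 9 × 39400/359 ≈ 1975 Hz.

1975 Hz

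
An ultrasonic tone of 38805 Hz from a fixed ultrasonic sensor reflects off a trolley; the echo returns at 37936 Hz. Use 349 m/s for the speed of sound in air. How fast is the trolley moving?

Double Doppler shift off a moving reflector: f₂ = f₀ · (v + u)/(v − u) (u > 0 toward emitter).
Rearranging, u = v · (f₂ − f₀)/(f₂ + f₀) = 349 × -869/76741 ≈ -4.0 m/s.
So the trolley is moving at 4.0 m/s away from the emitter.

4.0 m/s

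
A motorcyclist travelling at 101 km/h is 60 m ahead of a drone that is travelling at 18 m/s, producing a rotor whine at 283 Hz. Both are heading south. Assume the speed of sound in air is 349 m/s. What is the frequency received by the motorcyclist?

274 Hz

101 km/h = 28.06 m/s.
The motorcyclist is ahead, so the drone is moving toward it while the motorcyclist is moving away from the drone.
General Doppler shift: f' = f · (v − v_o)/(v − v_s).
f' = 283 × (349 − 28.06)/(349 − 18) = 283 × 320.94/331 ≈ 274 Hz.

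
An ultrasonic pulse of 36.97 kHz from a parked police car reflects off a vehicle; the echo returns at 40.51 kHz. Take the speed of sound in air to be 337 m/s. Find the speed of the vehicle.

Double Doppler shift off a moving reflector: f₂ = f₀ · (v + u)/(v − u) (u > 0 toward emitter).
Rearranging, u = v · (f₂ − f₀)/(f₂ + f₀) = 337 × 3.54/77.48 ≈ 15.4 m/s.
So the vehicle is moving at 15.4 m/s toward the emitter.

15.4 m/s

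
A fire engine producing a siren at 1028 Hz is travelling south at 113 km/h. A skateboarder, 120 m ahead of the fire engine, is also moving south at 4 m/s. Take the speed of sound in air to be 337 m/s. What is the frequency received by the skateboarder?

113 km/h = 31.39 m/s.
The skateboarder is ahead, so the fire engine is moving toward it while the skateboarder is moving away from the fire engine.
With source approaching and observer receding, f' = f · (v − v_o)/(v − v_s).
f' = 1028 × (337 − 4)/(337 − 31.39) = 1028 × 333/305.61 ≈ 1120 Hz.

1120 Hz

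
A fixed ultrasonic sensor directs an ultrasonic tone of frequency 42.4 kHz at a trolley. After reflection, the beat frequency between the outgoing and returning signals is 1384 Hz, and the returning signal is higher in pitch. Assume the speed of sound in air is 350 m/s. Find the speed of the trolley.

Double Doppler shift off a moving reflector: f₂ = f₀ · (v + u)/(v − u) (u > 0 toward emitter).
Returning signal is higher, so f₂ = f₀ + Δf = 42400 + 1384 = 43784 Hz.
Rearranging, u = v · (f₂ − f₀)/(f₂ + f₀) = 350 × 1384/86184 ≈ 5.6 m/s.
So the trolley is moving at 5.6 m/s toward the emitter.

5.6 m/s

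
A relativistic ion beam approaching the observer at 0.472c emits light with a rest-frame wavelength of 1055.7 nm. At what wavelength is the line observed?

632.3 nm

Relativistic Doppler for wavelength: λ' = λ₀ · √((1 − β)/(1 + β)).
λ' = 1055.7 × √(0.5280/1.4720) = 1055.7 × 0.59891 ≈ 632.3 nm.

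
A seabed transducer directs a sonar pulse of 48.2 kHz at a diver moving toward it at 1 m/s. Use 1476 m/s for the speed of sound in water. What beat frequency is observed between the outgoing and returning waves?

At the diver (a moving observer), f₁ = f₀ · (v + u)/v = 48.2 × 1477/1476 ≈ 48.2327 kHz.
The reflection then acts as a moving source: f₂ = f₁ · v/(v − u) ≈ 48.2654 kHz.
Equivalently f₂ = f₀ · (v + u)/(v − u).
Beat frequency (with f₀ = 48200 Hz): |f₂ − f₀| = 2u·f₀/(v − u) = 2 × 1 × 48200/1475 ≈ 65 Hz.

65 Hz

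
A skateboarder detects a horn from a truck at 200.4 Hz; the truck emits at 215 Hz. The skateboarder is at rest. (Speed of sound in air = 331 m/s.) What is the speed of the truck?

24.1 m/s

f' < f, so the truck is receding.
f' = f · v/(v + v_s) ⇒ v_s = v · |1 − f/f'|.
v_s = 331 × |1 − 215/200.4| = 331 × 0.07285 ≈ 24.1 m/s.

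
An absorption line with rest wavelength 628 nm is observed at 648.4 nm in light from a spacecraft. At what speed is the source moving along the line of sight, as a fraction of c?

0.032c

λ'/λ₀ = 1.0325 > 1 (redshift), so the source is receding.
λ'/λ₀ = √((1 + β)/(1 − β)) for a receding source ⇒ β = (r² − 1)/(r² + 1) with r = λ'/λ₀.
β = (1.0660 − 1)/(1.0660 + 1) ≈ 0.032.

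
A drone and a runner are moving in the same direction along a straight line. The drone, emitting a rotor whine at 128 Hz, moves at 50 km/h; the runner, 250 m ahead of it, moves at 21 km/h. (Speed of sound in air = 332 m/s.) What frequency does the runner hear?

131 Hz

50 km/h = 13.89 m/s; 21 km/h = 5.833 m/s.
The runner is ahead, so the drone is moving toward it while the runner is moving away from the drone.
With source approaching and observer receding, f' = f · (v − v_o)/(v − v_s).
f' = 128 × (332 − 5.833)/(332 − 13.89) = 128 × 326.17/318.11 ≈ 131 Hz.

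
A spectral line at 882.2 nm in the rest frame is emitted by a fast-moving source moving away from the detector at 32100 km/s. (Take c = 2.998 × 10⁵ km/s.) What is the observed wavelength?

982.3 nm

β = v/c = 32100/299800 = 0.1071.
Relativistic Doppler for wavelength: λ' = λ₀ · √((1 + β)/(1 − β)).
λ' = 882.2 × √(1.1071/0.8929) = 882.2 × 1.11347 ≈ 982.3 nm.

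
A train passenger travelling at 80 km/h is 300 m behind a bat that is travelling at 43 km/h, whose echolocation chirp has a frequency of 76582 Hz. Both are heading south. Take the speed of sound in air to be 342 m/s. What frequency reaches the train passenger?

43 km/h = 11.94 m/s; 80 km/h = 22.22 m/s.
The train passenger is behind, so the bat is moving away from it while the train passenger is moving toward the bat.
With source receding and observer approaching, f' = f · (v + v_o)/(v + v_s).
f' = 76582 × (342 + 22.22)/(342 + 11.94) = 76582 × 364.22/353.94 ≈ 78806 Hz.

78806 Hz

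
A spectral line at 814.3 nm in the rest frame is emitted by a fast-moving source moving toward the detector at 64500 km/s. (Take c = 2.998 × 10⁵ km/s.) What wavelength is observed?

654.4 nm

β = v/c = 64500/299800 = 0.2151.
Relativistic Doppler for wavelength: λ' = λ₀ · √((1 − β)/(1 + β)).
λ' = 814.3 × √(0.7849/1.2151) = 814.3 × 0.80368 ≈ 654.4 nm.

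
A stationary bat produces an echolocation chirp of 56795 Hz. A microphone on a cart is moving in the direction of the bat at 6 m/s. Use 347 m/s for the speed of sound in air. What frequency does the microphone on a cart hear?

57777 Hz

Moving observer, stationary source: f' = f · (v + v_o)/v.
f' = 56795 × (347 + 6)/347 = 56795 × 353/347 ≈ 57777 Hz.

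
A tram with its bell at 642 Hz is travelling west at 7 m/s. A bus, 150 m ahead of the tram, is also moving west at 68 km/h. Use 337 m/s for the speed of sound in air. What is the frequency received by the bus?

619 Hz

68 km/h = 18.89 m/s.
The bus is ahead, so the tram is moving toward it while the bus is moving away from the tram.
With source approaching and observer receding, f' = f · (v − v_o)/(v − v_s).
f' = 642 × (337 − 18.89)/(337 − 7) = 642 × 318.11/330 ≈ 619 Hz.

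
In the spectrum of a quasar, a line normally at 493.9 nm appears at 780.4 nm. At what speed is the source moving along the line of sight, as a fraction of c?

0.428

λ'/λ₀ = 1.5801 > 1 (redshift), so the source is receding.
λ'/λ₀ = √((1 + β)/(1 − β)) for a receding source ⇒ β = (r² − 1)/(r² + 1) with r = λ'/λ₀.
β = (2.4966 − 1)/(2.4966 + 1) ≈ 0.428.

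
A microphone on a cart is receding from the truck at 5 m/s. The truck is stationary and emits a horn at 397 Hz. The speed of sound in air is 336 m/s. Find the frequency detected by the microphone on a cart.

391 Hz

Only the observer moves, away from the source, so f' = f · (v − v_o)/v.
f' = 397 × (336 − 5)/336 = 397 × 331/336 ≈ 391 Hz.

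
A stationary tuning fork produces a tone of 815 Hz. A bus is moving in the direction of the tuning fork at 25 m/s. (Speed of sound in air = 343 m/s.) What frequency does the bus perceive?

874 Hz

Moving observer, stationary source: f' = f · (v + v_o)/v.
f' = 815 × (343 + 25)/343 = 815 × 368/343 ≈ 874 Hz.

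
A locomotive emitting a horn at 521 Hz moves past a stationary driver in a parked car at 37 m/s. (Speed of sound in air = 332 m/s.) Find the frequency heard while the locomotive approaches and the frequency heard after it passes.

586 Hz approaching; 469 Hz receding

Approaching: f₁ = f · v/(v − v_s) = 521 × 332/295 ≈ 586 Hz.
Receding: f₂ = f · v/(v + v_s) = 521 × 332/369 ≈ 469 Hz.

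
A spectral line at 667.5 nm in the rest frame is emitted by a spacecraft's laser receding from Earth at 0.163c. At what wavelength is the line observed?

Relativistic Doppler for wavelength: λ' = λ₀ · √((1 + β)/(1 − β)).
λ' = 667.5 × √(1.1630/0.8370) = 667.5 × 1.17876 ≈ 786.8 nm.

786.8 nm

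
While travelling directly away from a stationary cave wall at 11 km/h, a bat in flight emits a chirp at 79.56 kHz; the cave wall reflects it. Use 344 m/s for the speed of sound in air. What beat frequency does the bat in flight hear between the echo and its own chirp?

11 km/h = 3.056 m/s.
The cave wall receives the sound from a moving source: f₁ = f₀ · v/(v + v_e) = 79.56 × 344/347.06 ≈ 78.860 kHz.
On the return leg the bat in flight is a moving observer: f₂ = f₁ · (v − v_e)/v = 78.860 × 340.94/344 ≈ 78.159 kHz.
Beat against the emitted tone (with f₀ = 79560 Hz): |f₂ − f₀| = 2v_e·f₀/(v + v_e) = 2 × 3.056 × 79560/347.06 ≈ 1401 Hz.

1401 Hz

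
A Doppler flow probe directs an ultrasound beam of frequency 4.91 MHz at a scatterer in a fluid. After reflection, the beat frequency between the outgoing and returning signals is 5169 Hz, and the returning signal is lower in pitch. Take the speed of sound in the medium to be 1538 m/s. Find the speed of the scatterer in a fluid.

0.81 m/s

Double Doppler shift off a moving reflector: f₂ = f₀ · (v + u)/(v − u) (u > 0 toward emitter).
Returning signal is lower, so f₂ = f₀ − Δf = 4910000 − 5169 = 4904831 Hz.
Rearranging, u = v · (f₂ − f₀)/(f₂ + f₀) = 1538 × -5169/9814831 ≈ -0.81 m/s.
So the scatterer in a fluid is moving at 0.81 m/s away from the emitter.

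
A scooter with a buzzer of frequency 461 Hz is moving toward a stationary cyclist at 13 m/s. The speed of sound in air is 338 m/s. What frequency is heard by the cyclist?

479 Hz

With the source moving toward a stationary observer, f' = f · v/(v − v_s).
f' = 461 × 338/(338 − 13) = 461 × 338/325 ≈ 479 Hz.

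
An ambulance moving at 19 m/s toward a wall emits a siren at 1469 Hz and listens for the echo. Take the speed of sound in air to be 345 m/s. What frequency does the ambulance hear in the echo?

1640 Hz

The wall receives the sound from a moving source: f₁ = f₀ · v/(v − v_e) = 1469 × 345/326 ≈ 1555 Hz.
On the return leg the ambulance is a moving observer: f₂ = f₁ · (v + v_e)/v = 1555 × 364/345 ≈ 1640 Hz.
Equivalently f₂ = f₀ · (v + v_e)/(v − v_e).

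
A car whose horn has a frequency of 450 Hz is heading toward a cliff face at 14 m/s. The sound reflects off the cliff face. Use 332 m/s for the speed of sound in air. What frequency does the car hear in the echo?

The cliff face receives the sound from a moving source: f₁ = f₀ · v/(v − v_e) = 450 × 332/318 ≈ 470 Hz.
On the return leg the car is a moving observer: f₂ = f₁ · (v + v_e)/v = 470 × 346/332 ≈ 490 Hz.

490 Hz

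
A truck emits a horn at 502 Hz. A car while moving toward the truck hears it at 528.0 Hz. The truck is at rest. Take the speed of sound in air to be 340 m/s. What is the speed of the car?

17.6 m/s

f' = f · (v + v_o)/v ⇒ v_o = v · |f'/f − 1|.
v_o = 340 × |528.0/502 − 1| = 340 × 0.05179 ≈ 17.6 m/s.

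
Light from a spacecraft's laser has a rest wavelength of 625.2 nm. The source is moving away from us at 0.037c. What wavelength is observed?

648.8 nm

Relativistic Doppler for wavelength: λ' = λ₀ · √((1 + β)/(1 − β)).
λ' = 625.2 × √(1.0370/0.9630) = 625.2 × 1.03771 ≈ 648.8 nm.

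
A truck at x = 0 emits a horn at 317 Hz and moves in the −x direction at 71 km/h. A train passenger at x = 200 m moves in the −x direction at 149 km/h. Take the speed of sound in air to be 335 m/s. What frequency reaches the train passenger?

336 Hz

71 km/h = 19.72 m/s; 149 km/h = 41.39 m/s.
The observer lies on the +x side, so the source is heading away from the observer and the observer is heading toward the source.
Both move, so f' = f · (v + v_o)/(v + v_s).
f' = 317 × (335 + 41.39)/(335 + 19.72) = 317 × 376.39/354.72 ≈ 336 Hz.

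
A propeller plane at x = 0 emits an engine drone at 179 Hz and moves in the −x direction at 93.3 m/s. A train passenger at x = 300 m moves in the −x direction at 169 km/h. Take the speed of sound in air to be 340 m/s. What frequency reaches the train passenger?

160 Hz

169 km/h = 46.94 m/s.
The observer lies on the +x side, so the source is heading away from the observer and the observer is heading toward the source.
Both move, so f' = f · (v + v_o)/(v + v_s).
f' = 179 × (340 + 46.94)/(340 + 93.3) = 179 × 386.94/433.3 ≈ 160 Hz.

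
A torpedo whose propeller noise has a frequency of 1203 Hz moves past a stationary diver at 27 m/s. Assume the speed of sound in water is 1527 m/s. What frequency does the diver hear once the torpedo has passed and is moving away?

1182 Hz

Receding: f₂ = f · v/(v + v_s) = 1203 × 1527/1554 ≈ 1182 Hz.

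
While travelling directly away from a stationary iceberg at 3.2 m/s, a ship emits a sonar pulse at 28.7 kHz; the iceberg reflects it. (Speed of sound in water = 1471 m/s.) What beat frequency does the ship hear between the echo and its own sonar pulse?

125 Hz

The iceberg receives the sound from a moving source: f₁ = f₀ · v/(v + v_e) = 28.7 × 1471/1474.2 ≈ 28.6377 kHz.
On the return leg the ship is a moving observer: f₂ = f₁ · (v − v_e)/v = 28.6377 × 1467.8/1471 ≈ 28.5754 kHz.
Equivalently f₂ = f₀ · (v − v_e)/(v + v_e).
Beat against the emitted tone (with f₀ = 28700 Hz): |f₂ − f₀| = 2v_e·f₀/(v + v_e) = 2 × 3.2 × 28700/1474.2 ≈ 125 Hz.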